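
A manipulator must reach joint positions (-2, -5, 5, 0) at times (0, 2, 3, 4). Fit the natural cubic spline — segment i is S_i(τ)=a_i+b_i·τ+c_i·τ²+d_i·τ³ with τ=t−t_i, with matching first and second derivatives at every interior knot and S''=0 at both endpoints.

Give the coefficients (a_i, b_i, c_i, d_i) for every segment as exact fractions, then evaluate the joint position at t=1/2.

  seg 0: a=-2 b=-313/46 c=0 d=61/46
  seg 1: a=-5 b=419/46 c=183/23 d=-325/46
  seg 2: a=5 b=88/23 c=-609/46 d=203/46
S(1/2) = -1927/368

Δ: Δ0=-3/2, Δ1=10, Δ2=-5
row 1: diag=6, rhs=69; c'=1/6, d'=23/2
row 2: denom=4−1·1/6=23/6; d'=(-90−1·23/2)/(23/6)=-609/23
back: M2=-609/23
back: M1=23/2−1/6·-609/23=366/23
M: M0=0, M1=366/23, M2=-609/23, M3=0
seg 0: a=-2, c=M0/2=0, d=(M1−M0)/(6·2)=61/46, b=Δ0−h0·(2M0+M1)/6=-313/46
seg 1: a=-5, c=M1/2=183/23, d=(M2−M1)/(6·1)=-325/46, b=Δ1−h1·(2M1+M2)/6=419/46
seg 2: a=5, c=M2/2=-609/46, d=(M3−M2)/(6·1)=203/46, b=Δ2−h2·(2M2+M3)/6=88/23
t_q=1/2 → seg 0, τ=1/2; S=-2+-313/46·τ+0·τ²+61/46·τ³=-1927/368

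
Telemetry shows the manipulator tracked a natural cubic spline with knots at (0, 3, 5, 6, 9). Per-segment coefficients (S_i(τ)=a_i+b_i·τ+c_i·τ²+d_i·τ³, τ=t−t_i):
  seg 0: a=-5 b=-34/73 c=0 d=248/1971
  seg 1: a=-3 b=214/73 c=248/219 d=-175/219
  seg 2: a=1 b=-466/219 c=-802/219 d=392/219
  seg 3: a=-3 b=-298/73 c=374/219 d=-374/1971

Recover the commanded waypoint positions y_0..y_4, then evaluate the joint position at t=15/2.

y_0 = S_0(0) = a_0 = -5
y_1 = S_1(0) = a_1 = -3
y_2 = S_2(0) = a_2 = 1
y_3 = S_3(0) = a_3 = -3
y_4 = S_3(3) = -5
t_q=15/2 is in segment 3 (τ=3/2); S_3(τ)=-1729/292

y_0=-5 y_1=-3 y_2=1 y_3=-3 y_4=-5
S(15/2) = -1729/292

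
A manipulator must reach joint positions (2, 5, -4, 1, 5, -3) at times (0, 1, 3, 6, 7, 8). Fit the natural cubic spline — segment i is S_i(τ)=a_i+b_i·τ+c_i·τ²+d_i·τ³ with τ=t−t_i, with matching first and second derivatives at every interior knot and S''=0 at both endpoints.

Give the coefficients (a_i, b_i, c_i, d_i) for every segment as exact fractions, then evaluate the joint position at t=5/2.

Δ: Δ0=3, Δ1=-9/2, Δ2=5/3, Δ3=4, Δ4=-8
row 1: diag=6, rhs=-45; c'=1/3, d'=-15/2
row 2: denom=10−2·1/3=28/3; d'=(37−2·-15/2)/(28/3)=39/7
row 3: denom=8−3·9/28=197/28; d'=(14−3·39/7)/(197/28)=-76/197
row 4: denom=4−1·28/197=760/197; d'=(-72−1·-76/197)/(760/197)=-3527/190
back: M4=-3527/190
back: M3=-76/197−28/197·-3527/190=214/95
back: M2=39/7−9/28·214/95=921/190
back: M1=-15/2−1/3·921/190=-866/95
M: M0=0, M1=-866/95, M2=921/190, M3=214/95, M4=-3527/190, M5=0
seg 0: a=2, c=M0/2=0, d=(M1−M0)/(6·1)=-433/285, b=Δ0−h0·(2M0+M1)/6=1288/285
seg 1: a=5, c=M1/2=-433/95, d=(M2−M1)/(6·2)=2653/2280, b=Δ1−h1·(2M1+M2)/6=-11/285
seg 2: a=-4, c=M2/2=921/380, d=(M3−M2)/(6·3)=-493/3420, b=Δ2−h2·(2M2+M3)/6=-491/114
seg 3: a=1, c=M3/2=107/95, d=(M4−M3)/(6·1)=-791/228, b=Δ3−h3·(2M3+M4)/6=7231/1140
seg 4: a=5, c=M4/2=-3527/380, d=(M5−M4)/(6·1)=3527/1140, b=Δ4−h4·(2M4+M5)/6=-1033/570
t_q=5/2 → seg 1, τ=3/2; S=5+-11/285·τ+-433/95·τ²+2653/2280·τ³=-8427/6080

  seg 0: a=2 b=1288/285 c=0 d=-433/285
  seg 1: a=5 b=-11/285 c=-433/95 d=2653/2280
  seg 2: a=-4 b=-491/114 c=921/380 d=-493/3420
  seg 3: a=1 b=7231/1140 c=107/95 d=-791/228
  seg 4: a=5 b=-1033/570 c=-3527/380 d=3527/1140
S(5/2) = -8427/6080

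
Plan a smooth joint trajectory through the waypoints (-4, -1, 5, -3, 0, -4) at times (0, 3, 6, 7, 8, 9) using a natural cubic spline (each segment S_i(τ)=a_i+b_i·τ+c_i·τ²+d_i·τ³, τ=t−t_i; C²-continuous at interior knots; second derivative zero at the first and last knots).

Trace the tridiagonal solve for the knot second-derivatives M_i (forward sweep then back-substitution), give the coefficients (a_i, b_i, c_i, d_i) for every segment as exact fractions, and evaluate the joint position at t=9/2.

  seg 0: a=-4 b=-300/419 c=0 d=719/3771
  seg 1: a=-1 b=1857/419 c=719/419 d=-3176/3771
  seg 2: a=5 b=-3357/419 c=-2457/419 d=2462/419
  seg 3: a=-3 b=-885/419 c=4929/419 d=-2787/419
  seg 4: a=0 b=612/419 c=-3432/419 d=1144/419
S(9/2) = 11173/1676

Δ: Δ0=1, Δ1=2, Δ2=-8, Δ3=3, Δ4=-4
row 1: diag=12, rhs=6; c'=1/4, d'=1/2
row 2: denom=8−3·1/4=29/4; d'=(-60−3·1/2)/(29/4)=-246/29
row 3: denom=4−1·4/29=112/29; d'=(66−1·-246/29)/(112/29)=135/7
row 4: denom=4−1·29/112=419/112; d'=(-42−1·135/7)/(419/112)=-6864/419
back: M4=-6864/419
back: M3=135/7−29/112·-6864/419=9858/419
back: M2=-246/29−4/29·9858/419=-4914/419
back: M1=1/2−1/4·-4914/419=1438/419
M: M0=0, M1=1438/419, M2=-4914/419, M3=9858/419, M4=-6864/419, M5=0
seg 0: a=-4, c=M0/2=0, d=(M1−M0)/(6·3)=719/3771, b=Δ0−h0·(2M0+M1)/6=-300/419
seg 1: a=-1, c=M1/2=719/419, d=(M2−M1)/(6·3)=-3176/3771, b=Δ1−h1·(2M1+M2)/6=1857/419
seg 2: a=5, c=M2/2=-2457/419, d=(M3−M2)/(6·1)=2462/419, b=Δ2−h2·(2M2+M3)/6=-3357/419
seg 3: a=-3, c=M3/2=4929/419, d=(M4−M3)/(6·1)=-2787/419, b=Δ3−h3·(2M3+M4)/6=-885/419
seg 4: a=0, c=M4/2=-3432/419, d=(M5−M4)/(6·1)=1144/419, b=Δ4−h4·(2M4+M5)/6=612/419
t_q=9/2 → seg 1, τ=3/2; S=-1+1857/419·τ+719/419·τ²+-3176/3771·τ³=11173/1676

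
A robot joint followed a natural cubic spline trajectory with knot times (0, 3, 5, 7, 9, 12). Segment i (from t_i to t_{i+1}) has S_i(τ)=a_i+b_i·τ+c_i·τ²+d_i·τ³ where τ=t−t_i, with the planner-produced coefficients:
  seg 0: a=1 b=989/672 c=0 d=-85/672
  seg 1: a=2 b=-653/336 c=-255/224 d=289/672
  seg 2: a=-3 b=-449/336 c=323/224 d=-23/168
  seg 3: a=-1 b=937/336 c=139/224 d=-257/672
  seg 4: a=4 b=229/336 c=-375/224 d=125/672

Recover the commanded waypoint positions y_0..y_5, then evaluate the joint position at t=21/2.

y_0=1 y_1=2 y_2=-3 y_3=-1 y_4=4 y_5=-4
S(21/2) = 3375/1792

y_0 = S_0(0) = a_0 = 1
y_1 = S_1(0) = a_1 = 2
y_2 = S_2(0) = a_2 = -3
y_3 = S_3(0) = a_3 = -1
y_4 = S_4(0) = a_4 = 4
y_5 = S_4(3) = -4
t_q=21/2 is in segment 4 (τ=3/2); S_4(τ)=3375/1792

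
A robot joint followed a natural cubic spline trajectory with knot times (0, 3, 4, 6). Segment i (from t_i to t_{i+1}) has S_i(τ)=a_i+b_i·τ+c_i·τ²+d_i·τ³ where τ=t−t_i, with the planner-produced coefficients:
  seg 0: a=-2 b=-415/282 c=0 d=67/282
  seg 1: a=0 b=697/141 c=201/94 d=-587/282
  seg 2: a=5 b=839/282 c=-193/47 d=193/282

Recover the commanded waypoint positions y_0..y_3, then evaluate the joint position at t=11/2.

y_0 = S_0(0) = a_0 = -2
y_1 = S_1(0) = a_1 = 0
y_2 = S_2(0) = a_2 = 5
y_3 = S_2(2) = 0
t_q=11/2 is in segment 2 (τ=3/2); S_2(τ)=1905/752

y_0=-2 y_1=0 y_2=5 y_3=0
S(11/2) = 1905/752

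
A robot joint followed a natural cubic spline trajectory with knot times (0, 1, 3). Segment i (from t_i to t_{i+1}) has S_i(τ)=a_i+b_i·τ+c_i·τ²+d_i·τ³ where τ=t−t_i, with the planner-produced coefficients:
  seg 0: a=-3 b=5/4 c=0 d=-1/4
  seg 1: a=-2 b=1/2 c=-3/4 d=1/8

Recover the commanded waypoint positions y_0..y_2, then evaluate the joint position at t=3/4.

y_0=-3 y_1=-2 y_2=-3
S(3/4) = -555/256

y_0 = S_0(0) = a_0 = -3
y_1 = S_1(0) = a_1 = -2
y_2 = S_1(2) = -3
t_q=3/4 is in segment 0 (τ=3/4); S_0(τ)=-555/256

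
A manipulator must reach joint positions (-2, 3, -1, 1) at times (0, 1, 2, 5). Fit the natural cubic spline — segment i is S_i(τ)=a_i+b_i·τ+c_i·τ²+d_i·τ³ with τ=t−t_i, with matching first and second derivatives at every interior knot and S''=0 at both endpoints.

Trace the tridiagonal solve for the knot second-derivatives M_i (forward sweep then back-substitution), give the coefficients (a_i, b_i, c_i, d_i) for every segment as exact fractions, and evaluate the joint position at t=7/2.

  seg 0: a=-2 b=695/93 c=0 d=-230/93
  seg 1: a=3 b=5/93 c=-230/31 d=313/93
  seg 2: a=-1 b=-436/93 c=83/31 d=-83/279
S(7/2) = -747/248

Δ: Δ0=5, Δ1=-4, Δ2=2/3
row 1: diag=4, rhs=-54; c'=1/4, d'=-27/2
row 2: denom=8−1·1/4=31/4; d'=(28−1·-27/2)/(31/4)=166/31
back: M2=166/31
back: M1=-27/2−1/4·166/31=-460/31
M: M0=0, M1=-460/31, M2=166/31, M3=0
seg 0: a=-2, c=M0/2=0, d=(M1−M0)/(6·1)=-230/93, b=Δ0−h0·(2M0+M1)/6=695/93
seg 1: a=3, c=M1/2=-230/31, d=(M2−M1)/(6·1)=313/93, b=Δ1−h1·(2M1+M2)/6=5/93
seg 2: a=-1, c=M2/2=83/31, d=(M3−M2)/(6·3)=-83/279, b=Δ2−h2·(2M2+M3)/6=-436/93
t_q=7/2 → seg 2, τ=3/2; S=-1+-436/93·τ+83/31·τ²+-83/279·τ³=-747/248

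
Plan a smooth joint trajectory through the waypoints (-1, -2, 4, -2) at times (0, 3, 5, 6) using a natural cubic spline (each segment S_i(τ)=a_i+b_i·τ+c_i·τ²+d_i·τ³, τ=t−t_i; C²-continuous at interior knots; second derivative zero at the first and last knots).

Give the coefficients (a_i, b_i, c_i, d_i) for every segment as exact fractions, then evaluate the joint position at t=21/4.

  seg 0: a=-1 b=-199/84 c=0 d=19/84
  seg 1: a=-2 b=157/42 c=57/28 d=-101/84
  seg 2: a=4 b=-107/42 c=-145/28 d=145/84
S(21/4) = 785/256

Δ: Δ0=-1/3, Δ1=3, Δ2=-6
row 1: diag=10, rhs=20; c'=1/5, d'=2
row 2: denom=6−2·1/5=28/5; d'=(-54−2·2)/(28/5)=-145/14
back: M2=-145/14
back: M1=2−1/5·-145/14=57/14
M: M0=0, M1=57/14, M2=-145/14, M3=0
seg 0: a=-1, c=M0/2=0, d=(M1−M0)/(6·3)=19/84, b=Δ0−h0·(2M0+M1)/6=-199/84
seg 1: a=-2, c=M1/2=57/28, d=(M2−M1)/(6·2)=-101/84, b=Δ1−h1·(2M1+M2)/6=157/42
seg 2: a=4, c=M2/2=-145/28, d=(M3−M2)/(6·1)=145/84, b=Δ2−h2·(2M2+M3)/6=-107/42
t_q=21/4 → seg 2, τ=1/4; S=4+-107/42·τ+-145/28·τ²+145/84·τ³=785/256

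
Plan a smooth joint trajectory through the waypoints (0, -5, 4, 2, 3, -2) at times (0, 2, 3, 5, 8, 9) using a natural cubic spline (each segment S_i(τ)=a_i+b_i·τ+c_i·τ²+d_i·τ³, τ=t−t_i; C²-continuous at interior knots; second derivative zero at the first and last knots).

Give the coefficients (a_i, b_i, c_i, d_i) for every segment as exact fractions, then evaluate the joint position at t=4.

Δ: Δ0=-5/2, Δ1=9, Δ2=-1, Δ3=1/3, Δ4=-5
row 1: diag=6, rhs=69; c'=1/6, d'=23/2
row 2: denom=6−1·1/6=35/6; d'=(-60−1·23/2)/(35/6)=-429/35
row 3: denom=10−2·12/35=326/35; d'=(8−2·-429/35)/(326/35)=569/163
row 4: denom=8−3·105/326=2293/326; d'=(-32−3·569/163)/(2293/326)=-13846/2293
back: M4=-13846/2293
back: M3=569/163−105/326·-13846/2293=12464/2293
back: M2=-429/35−12/35·12464/2293=-32379/2293
back: M1=23/2−1/6·-32379/2293=31766/2293
M: M0=0, M1=31766/2293, M2=-32379/2293, M3=12464/2293, M4=-13846/2293, M5=0
seg 0: a=0, c=M0/2=0, d=(M1−M0)/(6·2)=15883/13758, b=Δ0−h0·(2M0+M1)/6=-97927/13758
seg 1: a=-5, c=M1/2=15883/2293, d=(M2−M1)/(6·1)=-64145/13758, b=Δ1−h1·(2M1+M2)/6=92669/13758
seg 2: a=4, c=M2/2=-32379/4586, d=(M3−M2)/(6·2)=44843/27516, b=Δ2−h2·(2M2+M3)/6=45415/6879
seg 3: a=2, c=M3/2=6232/2293, d=(M4−M3)/(6·3)=-4385/6879, b=Δ3−h3·(2M3+M4)/6=-14330/6879
seg 4: a=3, c=M4/2=-6923/2293, d=(M5−M4)/(6·1)=6923/6879, b=Δ4−h4·(2M4+M5)/6=-20549/6879
t_q=4 → seg 2, τ=1; S=4+45415/6879·τ+-32379/4586·τ²+44843/27516·τ³=47431/9172

  seg 0: a=0 b=-97927/13758 c=0 d=15883/13758
  seg 1: a=-5 b=92669/13758 c=15883/2293 d=-64145/13758
  seg 2: a=4 b=45415/6879 c=-32379/4586 d=44843/27516
  seg 3: a=2 b=-14330/6879 c=6232/2293 d=-4385/6879
  seg 4: a=3 b=-20549/6879 c=-6923/2293 d=6923/6879
S(4) = 47431/9172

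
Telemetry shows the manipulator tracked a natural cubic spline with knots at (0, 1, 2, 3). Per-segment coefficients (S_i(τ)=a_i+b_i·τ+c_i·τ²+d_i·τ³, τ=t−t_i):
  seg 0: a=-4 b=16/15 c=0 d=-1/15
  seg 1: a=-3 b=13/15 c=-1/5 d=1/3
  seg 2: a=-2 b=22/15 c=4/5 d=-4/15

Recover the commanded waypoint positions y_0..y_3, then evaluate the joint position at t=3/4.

y_0=-4 y_1=-3 y_2=-2 y_3=0
S(3/4) = -1033/320

y_0 = S_0(0) = a_0 = -4
y_1 = S_1(0) = a_1 = -3
y_2 = S_2(0) = a_2 = -2
y_3 = S_2(1) = 0
t_q=3/4 is in segment 0 (τ=3/4); S_0(τ)=-1033/320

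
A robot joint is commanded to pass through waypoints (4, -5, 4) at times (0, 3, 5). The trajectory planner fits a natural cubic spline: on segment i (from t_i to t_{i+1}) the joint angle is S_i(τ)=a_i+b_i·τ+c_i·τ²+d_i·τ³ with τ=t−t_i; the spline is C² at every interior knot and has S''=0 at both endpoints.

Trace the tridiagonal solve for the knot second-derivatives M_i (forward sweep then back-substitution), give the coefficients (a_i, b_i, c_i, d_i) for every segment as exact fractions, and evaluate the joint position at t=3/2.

Δ: Δ0=-3, Δ1=9/2
row 1: diag=10, rhs=45; c'=1/5, d'=9/2
back: M1=9/2
M: M0=0, M1=9/2, M2=0
seg 0: a=4, c=M0/2=0, d=(M1−M0)/(6·3)=1/4, b=Δ0−h0·(2M0+M1)/6=-21/4
seg 1: a=-5, c=M1/2=9/4, d=(M2−M1)/(6·2)=-3/8, b=Δ1−h1·(2M1+M2)/6=3/2
t_q=3/2 → seg 0, τ=3/2; S=4+-21/4·τ+0·τ²+1/4·τ³=-97/32

  seg 0: a=4 b=-21/4 c=0 d=1/4
  seg 1: a=-5 b=3/2 c=9/4 d=-3/8
S(3/2) = -97/32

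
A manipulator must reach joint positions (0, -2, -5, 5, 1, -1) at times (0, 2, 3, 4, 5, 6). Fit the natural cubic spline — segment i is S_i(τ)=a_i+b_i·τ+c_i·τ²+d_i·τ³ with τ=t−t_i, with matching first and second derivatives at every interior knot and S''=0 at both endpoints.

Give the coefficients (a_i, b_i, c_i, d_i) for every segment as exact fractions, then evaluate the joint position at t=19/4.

  seg 0: a=0 b=409/321 c=0 d=-365/642
  seg 1: a=-2 b=-1781/321 c=-365/107 d=1913/321
  seg 2: a=-5 b=1768/321 c=1548/107 d=-3202/321
  seg 3: a=5 b=1450/321 c=-1654/107 d=2228/321
  seg 4: a=1 b=-1790/321 c=574/107 d=-574/321
S(19/4) = 4487/1712

Δ: Δ0=-1, Δ1=-3, Δ2=10, Δ3=-4, Δ4=-2
row 1: diag=6, rhs=-12; c'=1/6, d'=-2
row 2: denom=4−1·1/6=23/6; d'=(78−1·-2)/(23/6)=480/23
row 3: denom=4−1·6/23=86/23; d'=(-84−1·480/23)/(86/23)=-1206/43
row 4: denom=4−1·23/86=321/86; d'=(12−1·-1206/43)/(321/86)=1148/107
back: M4=1148/107
back: M3=-1206/43−23/86·1148/107=-3308/107
back: M2=480/23−6/23·-3308/107=3096/107
back: M1=-2−1/6·3096/107=-730/107
M: M0=0, M1=-730/107, M2=3096/107, M3=-3308/107, M4=1148/107, M5=0
seg 0: a=0, c=M0/2=0, d=(M1−M0)/(6·2)=-365/642, b=Δ0−h0·(2M0+M1)/6=409/321
seg 1: a=-2, c=M1/2=-365/107, d=(M2−M1)/(6·1)=1913/321, b=Δ1−h1·(2M1+M2)/6=-1781/321
seg 2: a=-5, c=M2/2=1548/107, d=(M3−M2)/(6·1)=-3202/321, b=Δ2−h2·(2M2+M3)/6=1768/321
seg 3: a=5, c=M3/2=-1654/107, d=(M4−M3)/(6·1)=2228/321, b=Δ3−h3·(2M3+M4)/6=1450/321
seg 4: a=1, c=M4/2=574/107, d=(M5−M4)/(6·1)=-574/321, b=Δ4−h4·(2M4+M5)/6=-1790/321
t_q=19/4 → seg 3, τ=3/4; S=5+1450/321·τ+-1654/107·τ²+2228/321·τ³=4487/1712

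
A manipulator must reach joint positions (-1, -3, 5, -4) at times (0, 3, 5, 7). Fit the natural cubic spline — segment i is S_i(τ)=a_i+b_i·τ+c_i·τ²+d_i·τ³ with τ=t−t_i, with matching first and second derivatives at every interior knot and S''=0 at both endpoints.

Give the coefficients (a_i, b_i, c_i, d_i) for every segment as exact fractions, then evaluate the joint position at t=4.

  seg 0: a=-1 b=-641/228 c=0 d=163/684
  seg 1: a=-3 b=413/114 c=163/76 d=-223/228
  seg 2: a=5 b=53/114 c=-283/76 d=283/456
S(4) = 34/19

Δ: Δ0=-2/3, Δ1=4, Δ2=-9/2
row 1: diag=10, rhs=28; c'=1/5, d'=14/5
row 2: denom=8−2·1/5=38/5; d'=(-51−2·14/5)/(38/5)=-283/38
back: M2=-283/38
back: M1=14/5−1/5·-283/38=163/38
M: M0=0, M1=163/38, M2=-283/38, M3=0
seg 0: a=-1, c=M0/2=0, d=(M1−M0)/(6·3)=163/684, b=Δ0−h0·(2M0+M1)/6=-641/228
seg 1: a=-3, c=M1/2=163/76, d=(M2−M1)/(6·2)=-223/228, b=Δ1−h1·(2M1+M2)/6=413/114
seg 2: a=5, c=M2/2=-283/76, d=(M3−M2)/(6·2)=283/456, b=Δ2−h2·(2M2+M3)/6=53/114
t_q=4 → seg 1, τ=1; S=-3+413/114·τ+163/76·τ²+-223/228·τ³=34/19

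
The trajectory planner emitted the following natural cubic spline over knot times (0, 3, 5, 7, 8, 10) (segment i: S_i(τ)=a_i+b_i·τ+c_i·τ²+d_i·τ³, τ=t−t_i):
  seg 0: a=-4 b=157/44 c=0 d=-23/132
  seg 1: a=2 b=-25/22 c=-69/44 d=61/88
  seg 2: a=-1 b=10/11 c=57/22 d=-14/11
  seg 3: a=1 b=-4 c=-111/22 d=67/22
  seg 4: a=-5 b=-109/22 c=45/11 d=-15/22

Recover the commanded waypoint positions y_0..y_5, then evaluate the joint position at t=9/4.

y_0=-4 y_1=2 y_2=-1 y_3=1 y_4=-5 y_5=-4
S(9/4) = 5755/2816

y_0 = S_0(0) = a_0 = -4
y_1 = S_1(0) = a_1 = 2
y_2 = S_2(0) = a_2 = -1
y_3 = S_3(0) = a_3 = 1
y_4 = S_4(0) = a_4 = -5
y_5 = S_4(2) = -4
t_q=9/4 is in segment 0 (τ=9/4); S_0(τ)=5755/2816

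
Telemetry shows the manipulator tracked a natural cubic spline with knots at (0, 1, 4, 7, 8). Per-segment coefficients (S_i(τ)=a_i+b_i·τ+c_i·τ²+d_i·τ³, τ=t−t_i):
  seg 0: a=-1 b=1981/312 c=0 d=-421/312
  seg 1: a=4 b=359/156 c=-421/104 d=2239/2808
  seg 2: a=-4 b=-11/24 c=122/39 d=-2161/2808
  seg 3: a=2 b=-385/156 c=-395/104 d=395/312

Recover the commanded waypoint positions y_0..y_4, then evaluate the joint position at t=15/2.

y_0 = S_0(0) = a_0 = -1
y_1 = S_1(0) = a_1 = 4
y_2 = S_2(0) = a_2 = -4
y_3 = S_3(0) = a_3 = 2
y_4 = S_3(1) = -3
t_q=15/2 is in segment 3 (τ=1/2); S_3(τ)=-21/832

y_0=-1 y_1=4 y_2=-4 y_3=2 y_4=-3
S(15/2) = -21/832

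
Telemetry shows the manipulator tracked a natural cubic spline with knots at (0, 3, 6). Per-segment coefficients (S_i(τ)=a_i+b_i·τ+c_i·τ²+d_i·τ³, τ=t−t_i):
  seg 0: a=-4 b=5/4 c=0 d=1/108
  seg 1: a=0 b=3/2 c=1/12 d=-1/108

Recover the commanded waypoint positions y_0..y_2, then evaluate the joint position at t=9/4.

y_0 = S_0(0) = a_0 = -4
y_1 = S_1(0) = a_1 = 0
y_2 = S_1(3) = 5
t_q=9/4 is in segment 0 (τ=9/4); S_0(τ)=-277/256

y_0=-4 y_1=0 y_2=5
S(9/4) = -277/256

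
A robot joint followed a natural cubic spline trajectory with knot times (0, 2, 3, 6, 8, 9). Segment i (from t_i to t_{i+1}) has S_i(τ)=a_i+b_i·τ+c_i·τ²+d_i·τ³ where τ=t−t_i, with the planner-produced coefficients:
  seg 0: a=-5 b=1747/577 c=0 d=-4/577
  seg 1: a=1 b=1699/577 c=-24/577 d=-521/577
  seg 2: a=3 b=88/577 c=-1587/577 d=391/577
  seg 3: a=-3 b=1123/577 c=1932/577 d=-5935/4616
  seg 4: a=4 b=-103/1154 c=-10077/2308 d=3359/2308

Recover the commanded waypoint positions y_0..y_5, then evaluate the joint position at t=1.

y_0=-5 y_1=1 y_2=3 y_3=-3 y_4=4 y_5=1
S(1) = -1142/577

y_0 = S_0(0) = a_0 = -5
y_1 = S_1(0) = a_1 = 1
y_2 = S_2(0) = a_2 = 3
y_3 = S_3(0) = a_3 = -3
y_4 = S_4(0) = a_4 = 4
y_5 = S_4(1) = 1
t_q=1 is in segment 0 (τ=1); S_0(τ)=-1142/577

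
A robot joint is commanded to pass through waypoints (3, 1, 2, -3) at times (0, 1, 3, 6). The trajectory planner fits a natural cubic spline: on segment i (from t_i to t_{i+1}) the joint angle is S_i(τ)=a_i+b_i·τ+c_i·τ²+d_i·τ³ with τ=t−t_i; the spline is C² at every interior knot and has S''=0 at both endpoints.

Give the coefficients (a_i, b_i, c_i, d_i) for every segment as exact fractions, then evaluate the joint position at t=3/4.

Δ: Δ0=-2, Δ1=1/2, Δ2=-5/3
row 1: diag=6, rhs=15; c'=1/3, d'=5/2
row 2: denom=10−2·1/3=28/3; d'=(-13−2·5/2)/(28/3)=-27/14
back: M2=-27/14
back: M1=5/2−1/3·-27/14=22/7
M: M0=0, M1=22/7, M2=-27/14, M3=0
seg 0: a=3, c=M0/2=0, d=(M1−M0)/(6·1)=11/21, b=Δ0−h0·(2M0+M1)/6=-53/21
seg 1: a=1, c=M1/2=11/7, d=(M2−M1)/(6·2)=-71/168, b=Δ1−h1·(2M1+M2)/6=-20/21
seg 2: a=2, c=M2/2=-27/28, d=(M3−M2)/(6·3)=3/28, b=Δ2−h2·(2M2+M3)/6=11/42
t_q=3/4 → seg 0, τ=3/4; S=3+-53/21·τ+0·τ²+11/21·τ³=85/64

  seg 0: a=3 b=-53/21 c=0 d=11/21
  seg 1: a=1 b=-20/21 c=11/7 d=-71/168
  seg 2: a=2 b=11/42 c=-27/28 d=3/28
S(3/4) = 85/64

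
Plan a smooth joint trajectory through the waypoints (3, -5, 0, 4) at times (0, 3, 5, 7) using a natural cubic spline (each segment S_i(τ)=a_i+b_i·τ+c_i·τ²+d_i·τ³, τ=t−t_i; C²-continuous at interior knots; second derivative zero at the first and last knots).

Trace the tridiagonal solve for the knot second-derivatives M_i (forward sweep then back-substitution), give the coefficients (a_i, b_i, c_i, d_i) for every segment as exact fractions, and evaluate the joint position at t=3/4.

  seg 0: a=3 b=-989/228 c=0 d=127/684
  seg 1: a=-5 b=77/114 c=127/76 d=-173/456
  seg 2: a=0 b=160/57 c=-23/38 d=23/228
S(3/4) = -851/4864

Δ: Δ0=-8/3, Δ1=5/2, Δ2=2
row 1: diag=10, rhs=31; c'=1/5, d'=31/10
row 2: denom=8−2·1/5=38/5; d'=(-3−2·31/10)/(38/5)=-23/19
back: M2=-23/19
back: M1=31/10−1/5·-23/19=127/38
M: M0=0, M1=127/38, M2=-23/19, M3=0
seg 0: a=3, c=M0/2=0, d=(M1−M0)/(6·3)=127/684, b=Δ0−h0·(2M0+M1)/6=-989/228
seg 1: a=-5, c=M1/2=127/76, d=(M2−M1)/(6·2)=-173/456, b=Δ1−h1·(2M1+M2)/6=77/114
seg 2: a=0, c=M2/2=-23/38, d=(M3−M2)/(6·2)=23/228, b=Δ2−h2·(2M2+M3)/6=160/57
t_q=3/4 → seg 0, τ=3/4; S=3+-989/228·τ+0·τ²+127/684·τ³=-851/4864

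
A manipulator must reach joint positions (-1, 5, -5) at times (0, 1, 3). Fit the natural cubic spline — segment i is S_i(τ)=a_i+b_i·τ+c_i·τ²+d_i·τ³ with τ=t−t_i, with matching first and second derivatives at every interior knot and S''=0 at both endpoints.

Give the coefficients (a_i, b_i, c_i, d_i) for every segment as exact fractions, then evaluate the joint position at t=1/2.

Δ: Δ0=6, Δ1=-5
row 1: diag=6, rhs=-66; c'=1/3, d'=-11
back: M1=-11
M: M0=0, M1=-11, M2=0
seg 0: a=-1, c=M0/2=0, d=(M1−M0)/(6·1)=-11/6, b=Δ0−h0·(2M0+M1)/6=47/6
seg 1: a=5, c=M1/2=-11/2, d=(M2−M1)/(6·2)=11/12, b=Δ1−h1·(2M1+M2)/6=7/3
t_q=1/2 → seg 0, τ=1/2; S=-1+47/6·τ+0·τ²+-11/6·τ³=43/16

  seg 0: a=-1 b=47/6 c=0 d=-11/6
  seg 1: a=5 b=7/3 c=-11/2 d=11/12
S(1/2) = 43/16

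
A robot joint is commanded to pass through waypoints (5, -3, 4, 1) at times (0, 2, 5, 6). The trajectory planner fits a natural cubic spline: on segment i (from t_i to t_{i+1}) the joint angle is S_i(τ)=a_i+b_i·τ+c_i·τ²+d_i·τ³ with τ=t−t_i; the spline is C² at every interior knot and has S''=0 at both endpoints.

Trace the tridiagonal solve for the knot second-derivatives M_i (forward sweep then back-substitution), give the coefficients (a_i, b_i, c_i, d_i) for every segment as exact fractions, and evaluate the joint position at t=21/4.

Δ: Δ0=-4, Δ1=7/3, Δ2=-3
row 1: diag=10, rhs=38; c'=3/10, d'=19/5
row 2: denom=8−3·3/10=71/10; d'=(-32−3·19/5)/(71/10)=-434/71
back: M2=-434/71
back: M1=19/5−3/10·-434/71=400/71
M: M0=0, M1=400/71, M2=-434/71, M3=0
seg 0: a=5, c=M0/2=0, d=(M1−M0)/(6·2)=100/213, b=Δ0−h0·(2M0+M1)/6=-1252/213
seg 1: a=-3, c=M1/2=200/71, d=(M2−M1)/(6·3)=-139/213, b=Δ1−h1·(2M1+M2)/6=-52/213
seg 2: a=4, c=M2/2=-217/71, d=(M3−M2)/(6·1)=217/213, b=Δ2−h2·(2M2+M3)/6=-205/213
t_q=21/4 → seg 2, τ=1/4; S=4+-205/213·τ+-217/71·τ²+217/213·τ³=16287/4544

  seg 0: a=5 b=-1252/213 c=0 d=100/213
  seg 1: a=-3 b=-52/213 c=200/71 d=-139/213
  seg 2: a=4 b=-205/213 c=-217/71 d=217/213
S(21/4) = 16287/4544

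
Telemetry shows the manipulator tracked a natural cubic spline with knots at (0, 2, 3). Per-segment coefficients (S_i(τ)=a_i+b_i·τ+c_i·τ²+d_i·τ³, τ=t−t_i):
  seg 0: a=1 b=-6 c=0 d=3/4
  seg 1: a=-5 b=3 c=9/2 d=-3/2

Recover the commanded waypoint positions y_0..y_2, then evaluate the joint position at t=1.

y_0=1 y_1=-5 y_2=1
S(1) = -17/4

y_0 = S_0(0) = a_0 = 1
y_1 = S_1(0) = a_1 = -5
y_2 = S_1(1) = 1
t_q=1 is in segment 0 (τ=1); S_0(τ)=-17/4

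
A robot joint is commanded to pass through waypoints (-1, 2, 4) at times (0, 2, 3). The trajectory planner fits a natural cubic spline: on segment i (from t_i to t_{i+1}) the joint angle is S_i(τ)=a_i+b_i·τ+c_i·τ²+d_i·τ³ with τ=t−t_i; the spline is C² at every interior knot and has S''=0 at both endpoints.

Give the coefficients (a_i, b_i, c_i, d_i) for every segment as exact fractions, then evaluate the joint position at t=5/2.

Δ: Δ0=3/2, Δ1=2
row 1: diag=6, rhs=3; c'=1/6, d'=1/2
back: M1=1/2
M: M0=0, M1=1/2, M2=0
seg 0: a=-1, c=M0/2=0, d=(M1−M0)/(6·2)=1/24, b=Δ0−h0·(2M0+M1)/6=4/3
seg 1: a=2, c=M1/2=1/4, d=(M2−M1)/(6·1)=-1/12, b=Δ1−h1·(2M1+M2)/6=11/6
t_q=5/2 → seg 1, τ=1/2; S=2+11/6·τ+1/4·τ²+-1/12·τ³=95/32

  seg 0: a=-1 b=4/3 c=0 d=1/24
  seg 1: a=2 b=11/6 c=1/4 d=-1/12
S(5/2) = 95/32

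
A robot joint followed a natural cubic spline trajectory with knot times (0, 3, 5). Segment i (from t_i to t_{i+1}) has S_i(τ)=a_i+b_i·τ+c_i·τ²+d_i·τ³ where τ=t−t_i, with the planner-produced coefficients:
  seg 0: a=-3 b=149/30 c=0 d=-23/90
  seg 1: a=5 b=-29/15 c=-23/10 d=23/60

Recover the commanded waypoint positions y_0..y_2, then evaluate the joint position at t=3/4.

y_0 = S_0(0) = a_0 = -3
y_1 = S_1(0) = a_1 = 5
y_2 = S_1(2) = -5
t_q=3/4 is in segment 0 (τ=3/4); S_0(τ)=79/128

y_0=-3 y_1=5 y_2=-5
S(3/4) = 79/128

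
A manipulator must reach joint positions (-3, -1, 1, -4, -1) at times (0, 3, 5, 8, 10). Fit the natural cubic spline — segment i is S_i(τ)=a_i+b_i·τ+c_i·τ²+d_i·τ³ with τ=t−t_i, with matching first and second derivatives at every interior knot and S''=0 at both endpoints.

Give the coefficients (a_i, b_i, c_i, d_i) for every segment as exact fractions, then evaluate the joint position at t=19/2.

  seg 0: a=-3 b=136/435 c=0 d=154/3915
  seg 1: a=-1 b=598/435 c=154/435 d=-157/580
  seg 2: a=1 b=-199/435 c=-221/174 d=2263/7830
  seg 3: a=-4 b=-239/870 c=193/145 d=-193/870
S(19/2) = -1005/464

Δ: Δ0=2/3, Δ1=1, Δ2=-5/3, Δ3=3/2
row 1: diag=10, rhs=2; c'=1/5, d'=1/5
row 2: denom=10−2·1/5=48/5; d'=(-16−2·1/5)/(48/5)=-41/24
row 3: denom=10−3·5/16=145/16; d'=(19−3·-41/24)/(145/16)=386/145
back: M3=386/145
back: M2=-41/24−5/16·386/145=-221/87
back: M1=1/5−1/5·-221/87=308/435
M: M0=0, M1=308/435, M2=-221/87, M3=386/145, M4=0
seg 0: a=-3, c=M0/2=0, d=(M1−M0)/(6·3)=154/3915, b=Δ0−h0·(2M0+M1)/6=136/435
seg 1: a=-1, c=M1/2=154/435, d=(M2−M1)/(6·2)=-157/580, b=Δ1−h1·(2M1+M2)/6=598/435
seg 2: a=1, c=M2/2=-221/174, d=(M3−M2)/(6·3)=2263/7830, b=Δ2−h2·(2M2+M3)/6=-199/435
seg 3: a=-4, c=M3/2=193/145, d=(M4−M3)/(6·2)=-193/870, b=Δ3−h3·(2M3+M4)/6=-239/870
t_q=19/2 → seg 3, τ=3/2; S=-4+-239/870·τ+193/145·τ²+-193/870·τ³=-1005/464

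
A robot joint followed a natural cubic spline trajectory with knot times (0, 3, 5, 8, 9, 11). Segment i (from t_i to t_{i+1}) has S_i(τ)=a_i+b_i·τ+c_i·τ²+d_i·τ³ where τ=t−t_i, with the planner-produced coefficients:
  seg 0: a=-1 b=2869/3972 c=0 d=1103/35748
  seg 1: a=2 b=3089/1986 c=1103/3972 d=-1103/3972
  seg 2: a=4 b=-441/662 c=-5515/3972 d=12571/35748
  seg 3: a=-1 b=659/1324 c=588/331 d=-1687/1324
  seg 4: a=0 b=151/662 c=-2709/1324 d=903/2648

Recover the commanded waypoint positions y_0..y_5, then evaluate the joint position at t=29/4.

y_0=-1 y_1=2 y_2=4 y_3=-1 y_4=0 y_5=-5
S(29/4) = -44267/84736

y_0 = S_0(0) = a_0 = -1
y_1 = S_1(0) = a_1 = 2
y_2 = S_2(0) = a_2 = 4
y_3 = S_3(0) = a_3 = -1
y_4 = S_4(0) = a_4 = 0
y_5 = S_4(2) = -5
t_q=29/4 is in segment 2 (τ=9/4); S_2(τ)=-44267/84736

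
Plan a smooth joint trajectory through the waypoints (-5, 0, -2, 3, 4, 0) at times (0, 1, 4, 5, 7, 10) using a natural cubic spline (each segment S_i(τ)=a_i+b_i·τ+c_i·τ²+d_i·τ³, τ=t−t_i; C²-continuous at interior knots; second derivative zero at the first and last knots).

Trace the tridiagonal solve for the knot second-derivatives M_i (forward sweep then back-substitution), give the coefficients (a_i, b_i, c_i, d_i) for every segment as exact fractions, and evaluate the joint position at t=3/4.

  seg 0: a=-5 b=3093/500 c=0 d=-593/500
  seg 1: a=0 b=657/250 c=-1779/500 d=11069/13500
  seg 2: a=-2 b=1709/500 c=1433/375 d=-3359/1500
  seg 3: a=3 b=3257/750 c=-869/300 d=1463/3000
  seg 4: a=4 b=-174/125 c=11/375 d=-11/3375
S(3/4) = -27547/32000

Δ: Δ0=5, Δ1=-2/3, Δ2=5, Δ3=1/2, Δ4=-4/3
row 1: diag=8, rhs=-34; c'=3/8, d'=-17/4
row 2: denom=8−3·3/8=55/8; d'=(34−3·-17/4)/(55/8)=34/5
row 3: denom=6−1·8/55=322/55; d'=(-27−1·34/5)/(322/55)=-1859/322
row 4: denom=10−2·55/161=1500/161; d'=(-11−2·-1859/322)/(1500/161)=22/375
back: M4=22/375
back: M3=-1859/322−55/161·22/375=-869/150
back: M2=34/5−8/55·-869/150=2866/375
back: M1=-17/4−3/8·2866/375=-1779/250
M: M0=0, M1=-1779/250, M2=2866/375, M3=-869/150, M4=22/375, M5=0
seg 0: a=-5, c=M0/2=0, d=(M1−M0)/(6·1)=-593/500, b=Δ0−h0·(2M0+M1)/6=3093/500
seg 1: a=0, c=M1/2=-1779/500, d=(M2−M1)/(6·3)=11069/13500, b=Δ1−h1·(2M1+M2)/6=657/250
seg 2: a=-2, c=M2/2=1433/375, d=(M3−M2)/(6·1)=-3359/1500, b=Δ2−h2·(2M2+M3)/6=1709/500
seg 3: a=3, c=M3/2=-869/300, d=(M4−M3)/(6·2)=1463/3000, b=Δ3−h3·(2M3+M4)/6=3257/750
seg 4: a=4, c=M4/2=11/375, d=(M5−M4)/(6·3)=-11/3375, b=Δ4−h4·(2M4+M5)/6=-174/125
t_q=3/4 → seg 0, τ=3/4; S=-5+3093/500·τ+0·τ²+-593/500·τ³=-27547/32000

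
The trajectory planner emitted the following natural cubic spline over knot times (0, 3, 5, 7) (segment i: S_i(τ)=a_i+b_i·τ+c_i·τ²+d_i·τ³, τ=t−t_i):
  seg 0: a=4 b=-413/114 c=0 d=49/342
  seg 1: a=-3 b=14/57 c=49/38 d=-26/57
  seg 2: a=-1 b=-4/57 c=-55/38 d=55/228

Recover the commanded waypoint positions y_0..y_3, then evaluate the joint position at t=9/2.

y_0 = S_0(0) = a_0 = 4
y_1 = S_1(0) = a_1 = -3
y_2 = S_2(0) = a_2 = -1
y_3 = S_2(2) = -5
t_q=9/2 is in segment 1 (τ=3/2); S_1(τ)=-193/152

y_0=4 y_1=-3 y_2=-1 y_3=-5
S(9/2) = -193/152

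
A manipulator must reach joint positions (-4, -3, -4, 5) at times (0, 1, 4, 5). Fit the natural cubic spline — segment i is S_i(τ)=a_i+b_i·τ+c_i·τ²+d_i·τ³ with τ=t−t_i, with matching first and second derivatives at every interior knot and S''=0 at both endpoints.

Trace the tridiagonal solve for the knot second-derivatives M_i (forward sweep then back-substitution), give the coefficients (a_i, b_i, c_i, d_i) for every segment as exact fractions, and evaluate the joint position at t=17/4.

  seg 0: a=-4 b=281/165 c=0 d=-116/165
  seg 1: a=-3 b=-67/165 c=-116/55 d=32/45
  seg 2: a=-4 b=1013/165 c=236/55 d=-236/165
S(17/4) = -1953/880

Δ: Δ0=1, Δ1=-1/3, Δ2=9
row 1: diag=8, rhs=-8; c'=3/8, d'=-1
row 2: denom=8−3·3/8=55/8; d'=(56−3·-1)/(55/8)=472/55
back: M2=472/55
back: M1=-1−3/8·472/55=-232/55
M: M0=0, M1=-232/55, M2=472/55, M3=0
seg 0: a=-4, c=M0/2=0, d=(M1−M0)/(6·1)=-116/165, b=Δ0−h0·(2M0+M1)/6=281/165
seg 1: a=-3, c=M1/2=-116/55, d=(M2−M1)/(6·3)=32/45, b=Δ1−h1·(2M1+M2)/6=-67/165
seg 2: a=-4, c=M2/2=236/55, d=(M3−M2)/(6·1)=-236/165, b=Δ2−h2·(2M2+M3)/6=1013/165
t_q=17/4 → seg 2, τ=1/4; S=-4+1013/165·τ+236/55·τ²+-236/165·τ³=-1953/880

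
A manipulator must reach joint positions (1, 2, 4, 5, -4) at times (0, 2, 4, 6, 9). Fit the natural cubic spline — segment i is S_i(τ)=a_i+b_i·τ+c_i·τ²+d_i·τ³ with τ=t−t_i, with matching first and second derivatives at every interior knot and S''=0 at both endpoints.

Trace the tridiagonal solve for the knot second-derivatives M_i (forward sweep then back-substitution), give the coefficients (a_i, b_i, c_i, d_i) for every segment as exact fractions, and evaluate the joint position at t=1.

Δ: Δ0=1/2, Δ1=1, Δ2=1/2, Δ3=-3
row 1: diag=8, rhs=3; c'=1/4, d'=3/8
row 2: denom=8−2·1/4=15/2; d'=(-3−2·3/8)/(15/2)=-1/2
row 3: denom=10−2·4/15=142/15; d'=(-21−2·-1/2)/(142/15)=-150/71
back: M3=-150/71
back: M2=-1/2−4/15·-150/71=9/142
back: M1=3/8−1/4·9/142=51/142
M: M0=0, M1=51/142, M2=9/142, M3=-150/71, M4=0
seg 0: a=1, c=M0/2=0, d=(M1−M0)/(6·2)=17/568, b=Δ0−h0·(2M0+M1)/6=27/71
seg 1: a=2, c=M1/2=51/284, d=(M2−M1)/(6·2)=-7/284, b=Δ1−h1·(2M1+M2)/6=105/142
seg 2: a=4, c=M2/2=9/284, d=(M3−M2)/(6·2)=-103/568, b=Δ2−h2·(2M2+M3)/6=165/142
seg 3: a=5, c=M3/2=-75/71, d=(M4−M3)/(6·3)=25/213, b=Δ3−h3·(2M3+M4)/6=-63/71
t_q=1 → seg 0, τ=1; S=1+27/71·τ+0·τ²+17/568·τ³=801/568

  seg 0: a=1 b=27/71 c=0 d=17/568
  seg 1: a=2 b=105/142 c=51/284 d=-7/284
  seg 2: a=4 b=165/142 c=9/284 d=-103/568
  seg 3: a=5 b=-63/71 c=-75/71 d=25/213
S(1) = 801/568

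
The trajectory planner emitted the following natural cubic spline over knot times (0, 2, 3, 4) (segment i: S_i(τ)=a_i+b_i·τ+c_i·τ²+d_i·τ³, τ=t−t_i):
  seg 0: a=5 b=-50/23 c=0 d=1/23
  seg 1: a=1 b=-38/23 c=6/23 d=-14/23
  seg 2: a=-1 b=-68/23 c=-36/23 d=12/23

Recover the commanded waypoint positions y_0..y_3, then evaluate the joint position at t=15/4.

y_0 = S_0(0) = a_0 = 5
y_1 = S_1(0) = a_1 = 1
y_2 = S_2(0) = a_2 = -1
y_3 = S_2(1) = -5
t_q=15/4 is in segment 2 (τ=3/4); S_2(τ)=-1427/368

y_0=5 y_1=1 y_2=-1 y_3=-5
S(15/4) = -1427/368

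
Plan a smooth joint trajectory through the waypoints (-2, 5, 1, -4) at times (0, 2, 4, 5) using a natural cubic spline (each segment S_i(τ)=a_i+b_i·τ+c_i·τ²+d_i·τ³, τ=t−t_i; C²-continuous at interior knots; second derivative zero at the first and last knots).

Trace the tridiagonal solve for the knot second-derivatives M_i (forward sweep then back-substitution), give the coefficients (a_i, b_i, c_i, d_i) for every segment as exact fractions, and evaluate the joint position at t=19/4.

Δ: Δ0=7/2, Δ1=-2, Δ2=-5
row 1: diag=8, rhs=-33; c'=1/4, d'=-33/8
row 2: denom=6−2·1/4=11/2; d'=(-18−2·-33/8)/(11/2)=-39/22
back: M2=-39/22
back: M1=-33/8−1/4·-39/22=-81/22
M: M0=0, M1=-81/22, M2=-39/22, M3=0
seg 0: a=-2, c=M0/2=0, d=(M1−M0)/(6·2)=-27/88, b=Δ0−h0·(2M0+M1)/6=52/11
seg 1: a=5, c=M1/2=-81/44, d=(M2−M1)/(6·2)=7/44, b=Δ1−h1·(2M1+M2)/6=23/22
seg 2: a=1, c=M2/2=-39/44, d=(M3−M2)/(6·1)=13/44, b=Δ2−h2·(2M2+M3)/6=-97/22
t_q=19/4 → seg 2, τ=3/4; S=1+-97/22·τ+-39/44·τ²+13/44·τ³=-7549/2816

  seg 0: a=-2 b=52/11 c=0 d=-27/88
  seg 1: a=5 b=23/22 c=-81/44 d=7/44
  seg 2: a=1 b=-97/22 c=-39/44 d=13/44
S(19/4) = -7549/2816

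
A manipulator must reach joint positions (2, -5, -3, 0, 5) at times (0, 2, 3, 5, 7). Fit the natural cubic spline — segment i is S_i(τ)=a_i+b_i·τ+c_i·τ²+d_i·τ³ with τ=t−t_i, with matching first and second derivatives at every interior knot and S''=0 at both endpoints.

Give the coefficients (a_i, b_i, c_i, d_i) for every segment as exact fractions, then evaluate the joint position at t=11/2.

  seg 0: a=2 b=-87/16 c=0 d=31/64
  seg 1: a=-5 b=3/8 c=93/32 d=-41/32
  seg 2: a=-3 b=75/32 c=-15/16 d=33/128
  seg 3: a=0 b=27/16 c=39/64 d=-13/128
S(11/2) = 1007/1024

Δ: Δ0=-7/2, Δ1=2, Δ2=3/2, Δ3=5/2
row 1: diag=6, rhs=33; c'=1/6, d'=11/2
row 2: denom=6−1·1/6=35/6; d'=(-3−1·11/2)/(35/6)=-51/35
row 3: denom=8−2·12/35=256/35; d'=(6−2·-51/35)/(256/35)=39/32
back: M3=39/32
back: M2=-51/35−12/35·39/32=-15/8
back: M1=11/2−1/6·-15/8=93/16
M: M0=0, M1=93/16, M2=-15/8, M3=39/32, M4=0
seg 0: a=2, c=M0/2=0, d=(M1−M0)/(6·2)=31/64, b=Δ0−h0·(2M0+M1)/6=-87/16
seg 1: a=-5, c=M1/2=93/32, d=(M2−M1)/(6·1)=-41/32, b=Δ1−h1·(2M1+M2)/6=3/8
seg 2: a=-3, c=M2/2=-15/16, d=(M3−M2)/(6·2)=33/128, b=Δ2−h2·(2M2+M3)/6=75/32
seg 3: a=0, c=M3/2=39/64, d=(M4−M3)/(6·2)=-13/128, b=Δ3−h3·(2M3+M4)/6=27/16
t_q=11/2 → seg 3, τ=1/2; S=0+27/16·τ+39/64·τ²+-13/128·τ³=1007/1024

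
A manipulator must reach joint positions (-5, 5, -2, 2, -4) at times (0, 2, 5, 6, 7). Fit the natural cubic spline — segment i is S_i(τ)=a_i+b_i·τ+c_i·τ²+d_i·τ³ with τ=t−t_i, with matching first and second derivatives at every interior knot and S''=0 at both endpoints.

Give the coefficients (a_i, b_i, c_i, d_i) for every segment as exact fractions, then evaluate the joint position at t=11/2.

  seg 0: a=-5 b=3055/411 c=0 d=-250/411
  seg 1: a=5 b=55/411 c=-500/137 d=1162/1233
  seg 2: a=-2 b=1513/411 c=662/137 d=-1855/411
  seg 3: a=2 b=-80/411 c=-1193/137 d=1193/411
S(11/2) = 531/1096

Δ: Δ0=5, Δ1=-7/3, Δ2=4, Δ3=-6
row 1: diag=10, rhs=-44; c'=3/10, d'=-22/5
row 2: denom=8−3·3/10=71/10; d'=(38−3·-22/5)/(71/10)=512/71
row 3: denom=4−1·10/71=274/71; d'=(-60−1·512/71)/(274/71)=-2386/137
back: M3=-2386/137
back: M2=512/71−10/71·-2386/137=1324/137
back: M1=-22/5−3/10·1324/137=-1000/137
M: M0=0, M1=-1000/137, M2=1324/137, M3=-2386/137, M4=0
seg 0: a=-5, c=M0/2=0, d=(M1−M0)/(6·2)=-250/411, b=Δ0−h0·(2M0+M1)/6=3055/411
seg 1: a=5, c=M1/2=-500/137, d=(M2−M1)/(6·3)=1162/1233, b=Δ1−h1·(2M1+M2)/6=55/411
seg 2: a=-2, c=M2/2=662/137, d=(M3−M2)/(6·1)=-1855/411, b=Δ2−h2·(2M2+M3)/6=1513/411
seg 3: a=2, c=M3/2=-1193/137, d=(M4−M3)/(6·1)=1193/411, b=Δ3−h3·(2M3+M4)/6=-80/411
t_q=11/2 → seg 2, τ=1/2; S=-2+1513/411·τ+662/137·τ²+-1855/411·τ³=531/1096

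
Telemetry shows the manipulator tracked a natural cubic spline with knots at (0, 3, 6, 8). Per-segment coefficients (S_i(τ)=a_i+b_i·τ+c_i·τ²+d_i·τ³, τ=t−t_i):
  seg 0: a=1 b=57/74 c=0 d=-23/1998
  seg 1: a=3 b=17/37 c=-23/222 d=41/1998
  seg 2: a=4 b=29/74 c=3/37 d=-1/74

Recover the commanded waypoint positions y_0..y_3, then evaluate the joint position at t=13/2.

y_0=1 y_1=3 y_2=4 y_3=5
S(13/2) = 2495/592

y_0 = S_0(0) = a_0 = 1
y_1 = S_1(0) = a_1 = 3
y_2 = S_2(0) = a_2 = 4
y_3 = S_2(2) = 5
t_q=13/2 is in segment 2 (τ=1/2); S_2(τ)=2495/592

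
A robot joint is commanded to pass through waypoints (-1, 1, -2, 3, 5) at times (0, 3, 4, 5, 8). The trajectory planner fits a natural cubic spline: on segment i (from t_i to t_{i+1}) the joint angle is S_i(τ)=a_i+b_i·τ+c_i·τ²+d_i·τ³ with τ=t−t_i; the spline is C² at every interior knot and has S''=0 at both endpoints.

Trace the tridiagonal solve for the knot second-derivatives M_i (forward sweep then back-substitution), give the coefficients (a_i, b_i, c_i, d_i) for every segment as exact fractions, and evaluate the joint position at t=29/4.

Δ: Δ0=2/3, Δ1=-3, Δ2=5, Δ3=2/3
row 1: diag=8, rhs=-22; c'=1/8, d'=-11/4
row 2: denom=4−1·1/8=31/8; d'=(48−1·-11/4)/(31/8)=406/31
row 3: denom=8−1·8/31=240/31; d'=(-26−1·406/31)/(240/31)=-101/20
back: M3=-101/20
back: M2=406/31−8/31·-101/20=72/5
back: M1=-11/4−1/8·72/5=-91/20
M: M0=0, M1=-91/20, M2=72/5, M3=-101/20, M4=0
seg 0: a=-1, c=M0/2=0, d=(M1−M0)/(6·3)=-91/360, b=Δ0−h0·(2M0+M1)/6=353/120
seg 1: a=1, c=M1/2=-91/40, d=(M2−M1)/(6·1)=379/120, b=Δ1−h1·(2M1+M2)/6=-233/60
seg 2: a=-2, c=M2/2=36/5, d=(M3−M2)/(6·1)=-389/120, b=Δ2−h2·(2M2+M3)/6=25/24
seg 3: a=3, c=M3/2=-101/40, d=(M4−M3)/(6·3)=101/360, b=Δ3−h3·(2M3+M4)/6=343/60
t_q=29/4 → seg 3, τ=9/4; S=3+343/60·τ+-101/40·τ²+101/360·τ³=3213/512

  seg 0: a=-1 b=353/120 c=0 d=-91/360
  seg 1: a=1 b=-233/60 c=-91/40 d=379/120
  seg 2: a=-2 b=25/24 c=36/5 d=-389/120
  seg 3: a=3 b=343/60 c=-101/40 d=101/360
S(29/4) = 3213/512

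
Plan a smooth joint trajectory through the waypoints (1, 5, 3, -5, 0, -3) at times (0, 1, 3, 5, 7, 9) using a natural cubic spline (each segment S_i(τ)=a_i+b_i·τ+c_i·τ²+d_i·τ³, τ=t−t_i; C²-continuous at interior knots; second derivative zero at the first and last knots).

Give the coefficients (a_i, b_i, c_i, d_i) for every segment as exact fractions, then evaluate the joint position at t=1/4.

  seg 0: a=1 b=1429/306 c=0 d=-205/306
  seg 1: a=5 b=407/153 c=-205/102 d=55/612
  seg 2: a=3 b=-658/153 c=-25/17 d=124/153
  seg 3: a=-5 b=-70/153 c=173/51 d=-1171/1224
  seg 4: a=0 b=499/306 c=-479/204 d=479/1224
S(1/4) = 14081/6528

Δ: Δ0=4, Δ1=-1, Δ2=-4, Δ3=5/2, Δ4=-3/2
row 1: diag=6, rhs=-30; c'=1/3, d'=-5
row 2: denom=8−2·1/3=22/3; d'=(-18−2·-5)/(22/3)=-12/11
row 3: denom=8−2·3/11=82/11; d'=(39−2·-12/11)/(82/11)=453/82
row 4: denom=8−2·11/41=306/41; d'=(-24−2·453/82)/(306/41)=-479/102
back: M4=-479/102
back: M3=453/82−11/41·-479/102=346/51
back: M2=-12/11−3/11·346/51=-50/17
back: M1=-5−1/3·-50/17=-205/51
M: M0=0, M1=-205/51, M2=-50/17, M3=346/51, M4=-479/102, M5=0
seg 0: a=1, c=M0/2=0, d=(M1−M0)/(6·1)=-205/306, b=Δ0−h0·(2M0+M1)/6=1429/306
seg 1: a=5, c=M1/2=-205/102, d=(M2−M1)/(6·2)=55/612, b=Δ1−h1·(2M1+M2)/6=407/153
seg 2: a=3, c=M2/2=-25/17, d=(M3−M2)/(6·2)=124/153, b=Δ2−h2·(2M2+M3)/6=-658/153
seg 3: a=-5, c=M3/2=173/51, d=(M4−M3)/(6·2)=-1171/1224, b=Δ3−h3·(2M3+M4)/6=-70/153
seg 4: a=0, c=M4/2=-479/204, d=(M5−M4)/(6·2)=479/1224, b=Δ4−h4·(2M4+M5)/6=499/306
t_q=1/4 → seg 0, τ=1/4; S=1+1429/306·τ+0·τ²+-205/306·τ³=14081/6528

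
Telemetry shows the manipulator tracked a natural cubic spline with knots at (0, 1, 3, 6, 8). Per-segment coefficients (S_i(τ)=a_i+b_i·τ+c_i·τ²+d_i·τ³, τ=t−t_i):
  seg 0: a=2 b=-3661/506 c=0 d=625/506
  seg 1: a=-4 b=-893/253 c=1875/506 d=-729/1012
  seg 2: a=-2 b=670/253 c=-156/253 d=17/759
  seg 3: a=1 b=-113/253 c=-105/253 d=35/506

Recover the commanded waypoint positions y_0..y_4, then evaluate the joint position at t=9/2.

y_0=2 y_1=-4 y_2=-2 y_3=1 y_4=-1
S(9/2) = 1337/2024

y_0 = S_0(0) = a_0 = 2
y_1 = S_1(0) = a_1 = -4
y_2 = S_2(0) = a_2 = -2
y_3 = S_3(0) = a_3 = 1
y_4 = S_3(2) = -1
t_q=9/2 is in segment 2 (τ=3/2); S_2(τ)=1337/2024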